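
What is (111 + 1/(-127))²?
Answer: 198697216/16129 ≈ 12319.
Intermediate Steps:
(111 + 1/(-127))² = (111 - 1/127)² = (14096/127)² = 198697216/16129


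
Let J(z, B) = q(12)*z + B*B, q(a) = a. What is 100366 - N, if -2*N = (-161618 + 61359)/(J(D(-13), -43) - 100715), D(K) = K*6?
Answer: 20033555323/199604 ≈ 1.0037e+5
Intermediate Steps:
D(K) = 6*K
J(z, B) = B² + 12*z (J(z, B) = 12*z + B*B = 12*z + B² = B² + 12*z)
N = -100259/199604 (N = -(-161618 + 61359)/(2*(((-43)² + 12*(6*(-13))) - 100715)) = -(-100259)/(2*((1849 + 12*(-78)) - 100715)) = -(-100259)/(2*((1849 - 936) - 100715)) = -(-100259)/(2*(913 - 100715)) = -(-100259)/(2*(-99802)) = -(-100259)*(-1)/(2*99802) = -½*100259/99802 = -100259/199604 ≈ -0.50229)
100366 - N = 100366 - 1*(-100259/199604) = 100366 + 100259/199604 = 20033555323/199604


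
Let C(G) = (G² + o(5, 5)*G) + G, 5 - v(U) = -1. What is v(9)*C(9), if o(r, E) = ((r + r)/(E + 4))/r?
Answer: 552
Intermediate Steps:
o(r, E) = 2/(4 + E) (o(r, E) = ((2*r)/(4 + E))/r = (2*r/(4 + E))/r = 2/(4 + E))
v(U) = 6 (v(U) = 5 - 1*(-1) = 5 + 1 = 6)
C(G) = G² + 11*G/9 (C(G) = (G² + (2/(4 + 5))*G) + G = (G² + (2/9)*G) + G = (G² + (2*(⅑))*G) + G = (G² + 2*G/9) + G = G² + 11*G/9)
v(9)*C(9) = 6*((⅑)*9*(11 + 9*9)) = 6*((⅑)*9*(11 + 81)) = 6*((⅑)*9*92) = 6*92 = 552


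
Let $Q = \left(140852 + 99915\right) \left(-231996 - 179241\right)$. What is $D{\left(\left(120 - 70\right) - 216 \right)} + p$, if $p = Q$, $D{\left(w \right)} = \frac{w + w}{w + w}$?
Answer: $-99012298778$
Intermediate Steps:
$D{\left(w \right)} = 1$ ($D{\left(w \right)} = \frac{2 w}{2 w} = 2 w \frac{1}{2 w} = 1$)
$Q = -99012298779$ ($Q = 240767 \left(-411237\right) = -99012298779$)
$p = -99012298779$
$D{\left(\left(120 - 70\right) - 216 \right)} + p = 1 - 99012298779 = -99012298778$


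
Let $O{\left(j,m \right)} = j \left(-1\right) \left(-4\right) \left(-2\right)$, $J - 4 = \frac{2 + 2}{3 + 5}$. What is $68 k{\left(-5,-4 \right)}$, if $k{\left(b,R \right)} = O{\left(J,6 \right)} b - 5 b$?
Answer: $13940$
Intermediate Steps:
$J = \frac{9}{2}$ ($J = 4 + \frac{2 + 2}{3 + 5} = 4 + \frac{4}{8} = 4 + 4 \cdot \frac{1}{8} = 4 + \frac{1}{2} = \frac{9}{2} \approx 4.5$)
$O{\left(j,m \right)} = - 8 j$ ($O{\left(j,m \right)} = - j \left(-4\right) \left(-2\right) = 4 j \left(-2\right) = - 8 j$)
$k{\left(b,R \right)} = - 41 b$ ($k{\left(b,R \right)} = \left(-8\right) \frac{9}{2} b - 5 b = - 36 b - 5 b = - 41 b$)
$68 k{\left(-5,-4 \right)} = 68 \left(\left(-41\right) \left(-5\right)\right) = 68 \cdot 205 = 13940$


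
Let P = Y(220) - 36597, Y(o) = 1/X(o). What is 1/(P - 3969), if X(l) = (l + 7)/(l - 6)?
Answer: -227/9208268 ≈ -2.4652e-5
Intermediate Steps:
X(l) = (7 + l)/(-6 + l)
Y(o) = (-6 + o)/(7 + o) (Y(o) = 1/((7 + o)/(-6 + o)) = (-6 + o)/(7 + o))
P = -8307305/227 (P = (-6 + 220)/(7 + 220) - 36597 = 214/227 - 36597 = -8307305/227 ≈ -36596.)
1/(P - 3969) = 1/(-8307305/227 - 3969) = 1/(-9208268/227) = -227/9208268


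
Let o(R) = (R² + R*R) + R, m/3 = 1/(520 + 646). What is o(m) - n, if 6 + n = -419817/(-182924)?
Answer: 230512742499/62173855436 ≈ 3.7076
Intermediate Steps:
n = -677727/182924 (n = -6 - 419817/(-182924) = -6 - 419817*(-1/182924) = -6 + 419817/182924 = -677727/182924 ≈ -3.7050)
m = 3/1166 (m = 3/(520 + 646) = 3/1166 ≈ 0.0025729)
o(R) = R + 2*R² (o(R) = (R² + R²) + R = 2*R² + R = R + 2*R²)
o(m) - n = 3*(1 + 2*(3/1166))/1166 - 1*(-677727/182924) = 3*(1 + 3/583)/1166 + 677727/182924 = (3/1166)*(586/583) + 677727/182924 = 879/339889 + 677727/182924 = 230512742499/62173855436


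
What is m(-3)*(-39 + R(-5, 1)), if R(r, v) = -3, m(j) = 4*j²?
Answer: -1512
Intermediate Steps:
m(-3)*(-39 + R(-5, 1)) = (4*(-3)²)*(-39 - 3) = (4*9)*(-42) = 36*(-42) = -1512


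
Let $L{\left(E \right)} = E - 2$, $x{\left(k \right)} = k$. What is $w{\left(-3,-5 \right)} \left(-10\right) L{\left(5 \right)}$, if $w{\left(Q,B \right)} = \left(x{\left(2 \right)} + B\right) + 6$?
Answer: $-90$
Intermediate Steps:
$w{\left(Q,B \right)} = 8 + B$ ($w{\left(Q,B \right)} = \left(2 + B\right) + 6 = 8 + B$)
$L{\left(E \right)} = -2 + E$
$w{\left(-3,-5 \right)} \left(-10\right) L{\left(5 \right)} = \left(8 - 5\right) \left(-10\right) \left(-2 + 5\right) = 3 \left(-10\right) 3 = \left(-30\right) 3 = -90$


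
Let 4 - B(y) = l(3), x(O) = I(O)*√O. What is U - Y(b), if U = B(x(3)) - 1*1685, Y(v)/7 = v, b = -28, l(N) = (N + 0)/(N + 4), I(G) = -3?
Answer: -10398/7 ≈ -1485.4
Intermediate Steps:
l(N) = N/(4 + N)
x(O) = -3*√O
B(y) = 25/7 (B(y) = 4 - 3/(4 + 3) = 4 - 3/7 = 25/7)
Y(v) = 7*v
U = -11770/7 (U = 25/7 - 1*1685 = 25/7 - 1685 = -11770/7 ≈ -1681.4)
U - Y(b) = -11770/7 - 7*(-28) = -11770/7 - 1*(-196) = -11770/7 + 196 = -10398/7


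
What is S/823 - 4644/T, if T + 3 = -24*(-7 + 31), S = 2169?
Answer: 1692621/158839 ≈ 10.656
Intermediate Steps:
T = -579 (T = -3 - 24*(-7 + 31) = -3 - 24*24 = -3 - 576 = -579)
S/823 - 4644/T = 2169/823 - 4644/(-579) = 2169*(1/823) - 4644*(-1/579) = 2169/823 + 1548/193 = 1692621/158839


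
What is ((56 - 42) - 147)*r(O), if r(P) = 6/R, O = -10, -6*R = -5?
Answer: -4788/5 ≈ -957.60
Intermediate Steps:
R = 5/6 (R = -1/6*(-5) = 5/6 ≈ 0.83333)
r(P) = 36/5 (r(P) = 6/(5/6) = 6*(6/5) = 36/5)
((56 - 42) - 147)*r(O) = ((56 - 42) - 147)*(36/5) = (14 - 147)*(36/5) = -133*36/5 = -4788/5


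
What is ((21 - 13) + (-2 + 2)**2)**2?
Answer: 64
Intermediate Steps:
((21 - 13) + (-2 + 2)**2)**2 = (8 + 0**2)**2 = (8 + 0)**2 = 8**2 = 64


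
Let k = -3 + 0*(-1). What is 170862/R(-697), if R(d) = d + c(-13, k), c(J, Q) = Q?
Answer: -85431/350 ≈ -244.09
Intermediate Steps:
k = -3 (k = -3 + 0 = -3)
R(d) = -3 + d (R(d) = d - 3 = -3 + d)
170862/R(-697) = 170862/(-3 - 697) = 170862/(-700) = 170862*(-1/700) = -85431/350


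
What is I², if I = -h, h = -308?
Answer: 94864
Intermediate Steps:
I = 308 (I = -1*(-308) = 308)
I² = 308² = 94864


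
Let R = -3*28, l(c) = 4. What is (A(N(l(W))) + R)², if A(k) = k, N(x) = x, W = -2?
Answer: 6400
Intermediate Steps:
R = -84
(A(N(l(W))) + R)² = (4 - 84)² = (-80)² = 6400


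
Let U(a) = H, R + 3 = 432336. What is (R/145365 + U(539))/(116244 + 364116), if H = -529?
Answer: -289643/264498225 ≈ -0.0010951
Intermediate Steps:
R = 432333 (R = -3 + 432336 = 432333)
U(a) = -529
(R/145365 + U(539))/(116244 + 364116) = (432333/145365 - 529)/(116244 + 364116) = (432333*(1/145365) - 529)/480360 = (13101/4405 - 529)*(1/480360) = -2317144/4405*1/480360 = -289643/264498225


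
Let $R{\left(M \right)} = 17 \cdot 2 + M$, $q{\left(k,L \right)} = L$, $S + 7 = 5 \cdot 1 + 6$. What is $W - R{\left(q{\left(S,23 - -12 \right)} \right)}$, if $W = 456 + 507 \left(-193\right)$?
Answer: $-97464$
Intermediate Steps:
$S = 4$ ($S = -7 + \left(5 \cdot 1 + 6\right) = -7 + \left(5 + 6\right) = -7 + 11 = 4$)
$W = -97395$ ($W = 456 - 97851 = -97395$)
$R{\left(M \right)} = 34 + M$
$W - R{\left(q{\left(S,23 - -12 \right)} \right)} = -97395 - \left(34 + \left(23 - -12\right)\right) = -97395 - \left(34 + \left(23 + 12\right)\right) = -97395 - \left(34 + 35\right) = -97395 - 69 = -97464$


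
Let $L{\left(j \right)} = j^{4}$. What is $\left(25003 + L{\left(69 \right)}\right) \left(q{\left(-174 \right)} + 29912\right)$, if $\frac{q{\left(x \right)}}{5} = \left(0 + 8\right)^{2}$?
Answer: $686028292768$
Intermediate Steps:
$q{\left(x \right)} = 320$ ($q{\left(x \right)} = 5 \left(0 + 8\right)^{2} = 5 \cdot 8^{2} = 5 \cdot 64 = 320$)
$\left(25003 + L{\left(69 \right)}\right) \left(q{\left(-174 \right)} + 29912\right) = \left(25003 + 69^{4}\right) \left(320 + 29912\right) = \left(25003 + 22667121\right) 30232 = 22692124 \cdot 30232 = 686028292768$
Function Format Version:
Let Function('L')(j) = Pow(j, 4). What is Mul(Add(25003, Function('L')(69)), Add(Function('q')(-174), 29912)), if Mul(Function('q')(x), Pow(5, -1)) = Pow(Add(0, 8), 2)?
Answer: 686028292768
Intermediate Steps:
Function('q')(x) = 320 (Function('q')(x) = Mul(5, Pow(Add(0, 8), 2)) = Mul(5, Pow(8, 2)) = Mul(5, 64) = 320)
Mul(Add(25003, Function('L')(69)), Add(Function('q')(-174), 29912)) = Mul(Add(25003, Pow(69, 4)), Add(320, 29912)) = Mul(Add(25003, 22667121), 30232) = Mul(22692124, 30232) = 686028292768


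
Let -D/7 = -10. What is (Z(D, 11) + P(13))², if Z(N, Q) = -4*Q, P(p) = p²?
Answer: 15625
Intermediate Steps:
D = 70 (D = -7*(-10) = 70)
(Z(D, 11) + P(13))² = (-4*11 + 13²)² = (-44 + 169)² = 125² = 15625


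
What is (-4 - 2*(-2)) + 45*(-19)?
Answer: -855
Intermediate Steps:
(-4 - 2*(-2)) + 45*(-19) = (-4 + 4) - 855 = 0 - 855 = -855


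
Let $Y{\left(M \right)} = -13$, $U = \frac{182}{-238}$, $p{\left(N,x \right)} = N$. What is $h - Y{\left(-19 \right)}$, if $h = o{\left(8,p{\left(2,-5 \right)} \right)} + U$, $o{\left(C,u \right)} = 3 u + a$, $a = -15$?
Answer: $\frac{55}{17} \approx 3.2353$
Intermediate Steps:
$o{\left(C,u \right)} = -15 + 3 u$ ($o{\left(C,u \right)} = 3 u - 15 = -15 + 3 u$)
$U = - \frac{13}{17}$ ($U = 182 \left(- \frac{1}{238}\right) = - \frac{13}{17} \approx -0.76471$)
$h = - \frac{166}{17}$ ($h = \left(-15 + 3 \cdot 2\right) - \frac{13}{17} = \left(-15 + 6\right) - \frac{13}{17} = -9 - \frac{13}{17} = - \frac{166}{17} \approx -9.7647$)
$h - Y{\left(-19 \right)} = - \frac{166}{17} - -13 = - \frac{166}{17} + 13 = \frac{55}{17}$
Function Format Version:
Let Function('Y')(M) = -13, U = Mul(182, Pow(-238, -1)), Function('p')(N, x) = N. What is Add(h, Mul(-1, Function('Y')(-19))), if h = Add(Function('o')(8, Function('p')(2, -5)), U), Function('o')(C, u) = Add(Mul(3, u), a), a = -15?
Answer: Rational(55, 17) ≈ 3.2353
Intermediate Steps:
Function('o')(C, u) = Add(-15, Mul(3, u)) (Function('o')(C, u) = Add(Mul(3, u), -15) = Add(-15, Mul(3, u)))
U = Rational(-13, 17) (U = Mul(182, Rational(-1, 238)) = Rational(-13, 17) ≈ -0.76471)
h = Rational(-166, 17) (h = Add(Add(-15, Mul(3, 2)), Rational(-13, 17)) = Add(Add(-15, 6), Rational(-13, 17)) = Add(-9, Rational(-13, 17)) = Rational(-166, 17) ≈ -9.7647)
Add(h, Mul(-1, Function('Y')(-19))) = Add(Rational(-166, 17), Mul(-1, -13)) = Add(Rational(-166, 17), 13) = Rational(55, 17)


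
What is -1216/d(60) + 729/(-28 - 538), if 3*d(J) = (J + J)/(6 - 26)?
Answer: 343399/566 ≈ 606.71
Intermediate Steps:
d(J) = -J/30 (d(J) = ((J + J)/(6 - 26))/3 = ((2*J)/(-20))/3 = ((2*J)*(-1/20))/3 = (-J/10)/3 = -J/30)
-1216/d(60) + 729/(-28 - 538) = -1216/((-1/30*60)) + 729/(-28 - 538) = -1216/(-2) + 729/(-566) = -1216*(-1/2) + 729*(-1/566) = 608 - 729/566 = 343399/566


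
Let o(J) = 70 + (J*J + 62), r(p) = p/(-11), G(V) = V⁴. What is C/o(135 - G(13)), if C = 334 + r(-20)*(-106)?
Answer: 111/634886692 ≈ 1.7483e-7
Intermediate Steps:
r(p) = -p/11 (r(p) = p*(-1/11) = -p/11)
C = 1554/11 (C = 334 - 1/11*(-20)*(-106) = 334 + (20/11)*(-106) = 334 - 2120/11 = 1554/11 ≈ 141.27)
o(J) = 132 + J² (o(J) = 70 + (J² + 62) = 70 + (62 + J²) = 132 + J²)
C/o(135 - G(13)) = 1554/(11*(132 + (135 - 1*13⁴)²)) = 1554/(11*(132 + (135 - 1*28561)²)) = 1554/(11*(132 + (135 - 28561)²)) = 1554/(11*(132 + (-28426)²)) = 1554/(11*(132 + 808037476)) = (1554/11)/808037608 = (1554/11)*(1/808037608) = 111/634886692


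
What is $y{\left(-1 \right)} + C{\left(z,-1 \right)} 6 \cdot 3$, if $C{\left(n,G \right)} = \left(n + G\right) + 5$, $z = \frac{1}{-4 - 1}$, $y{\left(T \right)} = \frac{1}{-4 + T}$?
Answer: $\frac{341}{5} \approx 68.2$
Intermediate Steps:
$z = - \frac{1}{5}$ ($z = \frac{1}{-5} = - \frac{1}{5} \approx -0.2$)
$C{\left(n,G \right)} = 5 + G + n$ ($C{\left(n,G \right)} = \left(G + n\right) + 5 = 5 + G + n$)
$y{\left(-1 \right)} + C{\left(z,-1 \right)} 6 \cdot 3 = \frac{1}{-4 - 1} + \left(5 - 1 - \frac{1}{5}\right) 6 \cdot 3 = \frac{1}{-5} + \frac{19}{5} \cdot 18 = - \frac{1}{5} + \frac{342}{5} = \frac{341}{5}$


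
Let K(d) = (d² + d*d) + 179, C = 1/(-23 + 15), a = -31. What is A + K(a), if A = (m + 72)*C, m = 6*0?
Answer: 2092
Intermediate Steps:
m = 0
C = -⅛ (C = 1/(-8) = -⅛ ≈ -0.12500)
K(d) = 179 + 2*d² (K(d) = (d² + d²) + 179 = 2*d² + 179 = 179 + 2*d²)
A = -9 (A = (0 + 72)*(-⅛) = 72*(-⅛) = -9)
A + K(a) = -9 + (179 + 2*(-31)²) = -9 + (179 + 2*961) = -9 + (179 + 1922) = -9 + 2101 = 2092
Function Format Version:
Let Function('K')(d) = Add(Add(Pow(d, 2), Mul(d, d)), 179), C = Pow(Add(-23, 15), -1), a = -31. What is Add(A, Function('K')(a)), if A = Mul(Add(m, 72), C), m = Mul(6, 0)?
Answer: 2092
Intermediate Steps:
m = 0
C = Rational(-1, 8) (C = Pow(-8, -1) = Rational(-1, 8) ≈ -0.12500)
Function('K')(d) = Add(179, Mul(2, Pow(d, 2))) (Function('K')(d) = Add(Add(Pow(d, 2), Pow(d, 2)), 179) = Add(Mul(2, Pow(d, 2)), 179) = Add(179, Mul(2, Pow(d, 2))))
A = -9 (A = Mul(Add(0, 72), Rational(-1, 8)) = Mul(72, Rational(-1, 8)) = -9)
Add(A, Function('K')(a)) = Add(-9, Add(179, Mul(2, Pow(-31, 2)))) = Add(-9, Add(179, Mul(2, 961))) = Add(-9, Add(179, 1922)) = Add(-9, 2101) = 2092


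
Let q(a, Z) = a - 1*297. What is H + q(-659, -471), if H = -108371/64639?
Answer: -61903255/64639 ≈ -957.68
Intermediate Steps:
H = -108371/64639 (H = -108371*1/64639 = -108371/64639 ≈ -1.6766)
q(a, Z) = -297 + a (q(a, Z) = a - 297 = -297 + a)
H + q(-659, -471) = -108371/64639 + (-297 - 659) = -108371/64639 - 956 = -61903255/64639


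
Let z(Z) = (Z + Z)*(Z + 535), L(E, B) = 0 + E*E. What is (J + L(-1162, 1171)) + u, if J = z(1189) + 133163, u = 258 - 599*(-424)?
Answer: 5837313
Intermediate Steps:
L(E, B) = E**2 (L(E, B) = 0 + E**2 = E**2)
z(Z) = 2*Z*(535 + Z) (z(Z) = (2*Z)*(535 + Z) = 2*Z*(535 + Z))
u = 254234 (u = 258 + 253976 = 254234)
J = 4232835 (J = 2*1189*(535 + 1189) + 133163 = 2*1189*1724 + 133163 = 4099672 + 133163 = 4232835)
(J + L(-1162, 1171)) + u = (4232835 + (-1162)**2) + 254234 = (4232835 + 1350244) + 254234 = 5583079 + 254234 = 5837313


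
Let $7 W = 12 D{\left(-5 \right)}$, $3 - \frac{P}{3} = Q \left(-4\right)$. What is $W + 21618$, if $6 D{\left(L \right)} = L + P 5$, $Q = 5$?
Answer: $\frac{152006}{7} \approx 21715.0$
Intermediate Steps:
$P = 69$ ($P = 9 - 3 \cdot 5 \left(-4\right) = 9 - -60 = 9 + 60 = 69$)
$D{\left(L \right)} = \frac{115}{2} + \frac{L}{6}$ ($D{\left(L \right)} = \frac{L + 69 \cdot 5}{6} = \frac{L + 345}{6} = \frac{345 + L}{6} = \frac{115}{2} + \frac{L}{6}$)
$W = \frac{680}{7}$ ($W = \frac{12 \left(\frac{115}{2} + \frac{1}{6} \left(-5\right)\right)}{7} = \frac{12 \left(\frac{115}{2} - \frac{5}{6}\right)}{7} = \frac{12 \cdot \frac{170}{3}}{7} = \frac{1}{7} \cdot 680 = \frac{680}{7} \approx 97.143$)
$W + 21618 = \frac{680}{7} + 21618 = \frac{152006}{7}$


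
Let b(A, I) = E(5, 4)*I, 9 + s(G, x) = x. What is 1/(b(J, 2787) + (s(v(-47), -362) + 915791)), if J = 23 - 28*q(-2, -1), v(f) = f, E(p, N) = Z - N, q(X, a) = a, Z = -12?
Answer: 1/870828 ≈ 1.1483e-6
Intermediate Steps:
E(p, N) = -12 - N
s(G, x) = -9 + x
J = 51 (J = 23 - 28*(-1) = 23 + 28 = 51)
b(A, I) = -16*I (b(A, I) = (-12 - 1*4)*I = (-12 - 4)*I = -16*I)
1/(b(J, 2787) + (s(v(-47), -362) + 915791)) = 1/(-16*2787 + ((-9 - 362) + 915791)) = 1/(-44592 + (-371 + 915791)) = 1/(-44592 + 915420) = 1/870828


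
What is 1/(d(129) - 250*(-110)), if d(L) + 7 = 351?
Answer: 1/27844 ≈ 3.5914e-5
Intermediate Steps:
d(L) = 344 (d(L) = -7 + 351 = 344)
1/(d(129) - 250*(-110)) = 1/(344 - 250*(-110)) = 1/(344 + 27500) = 1/27844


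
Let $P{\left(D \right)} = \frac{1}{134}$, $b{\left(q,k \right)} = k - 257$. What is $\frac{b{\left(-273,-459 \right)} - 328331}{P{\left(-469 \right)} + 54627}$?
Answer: $- \frac{44092298}{7320019} \approx -6.0235$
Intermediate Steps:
$b{\left(q,k \right)} = -257 + k$ ($b{\left(q,k \right)} = k - 257 = -257 + k$)
$P{\left(D \right)} = \frac{1}{134}$
$\frac{b{\left(-273,-459 \right)} - 328331}{P{\left(-469 \right)} + 54627} = \frac{\left(-257 - 459\right) - 328331}{\frac{1}{134} + 54627} = \frac{-716 - 328331}{\frac{7320019}{134}} = \left(-329047\right) \frac{134}{7320019} = - \frac{44092298}{7320019}$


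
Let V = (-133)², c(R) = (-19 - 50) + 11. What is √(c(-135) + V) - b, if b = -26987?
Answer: 26987 + 3*√1959 ≈ 27120.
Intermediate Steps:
c(R) = -58 (c(R) = -69 + 11 = -58)
V = 17689
√(c(-135) + V) - b = √(-58 + 17689) - 1*(-26987) = √17631 + 26987 = 3*√1959 + 26987 = 26987 + 3*√1959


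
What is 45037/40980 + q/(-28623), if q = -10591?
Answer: 82053011/55855740 ≈ 1.4690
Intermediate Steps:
45037/40980 + q/(-28623) = 45037/40980 - 10591/(-28623) = 45037*(1/40980) - 10591*(-1/28623) = 45037/40980 + 1513/4089 = 82053011/55855740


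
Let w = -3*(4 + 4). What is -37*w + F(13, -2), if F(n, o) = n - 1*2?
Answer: 899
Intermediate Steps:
F(n, o) = -2 + n (F(n, o) = n - 2 = -2 + n)
w = -24 (w = -3*8 = -24)
-37*w + F(13, -2) = -37*(-24) + (-2 + 13) = 888 + 11 = 899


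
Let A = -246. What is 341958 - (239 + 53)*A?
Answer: 413790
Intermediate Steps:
341958 - (239 + 53)*A = 341958 - (239 + 53)*(-246) = 341958 - 292*(-246) = 341958 - 1*(-71832) = 341958 + 71832 = 413790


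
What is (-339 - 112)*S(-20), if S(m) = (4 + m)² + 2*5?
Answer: -119966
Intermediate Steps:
S(m) = 10 + (4 + m)² (S(m) = (4 + m)² + 10 = 10 + (4 + m)²)
(-339 - 112)*S(-20) = (-339 - 112)*(10 + (4 - 20)²) = -451*(10 + (-16)²) = -451*(10 + 256) = -451*266 = -119966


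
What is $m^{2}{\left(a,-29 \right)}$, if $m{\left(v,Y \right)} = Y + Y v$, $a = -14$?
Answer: $142129$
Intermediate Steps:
$m^{2}{\left(a,-29 \right)} = \left(- 29 \left(1 - 14\right)\right)^{2} = \left(\left(-29\right) \left(-13\right)\right)^{2} = 377^{2} = 142129$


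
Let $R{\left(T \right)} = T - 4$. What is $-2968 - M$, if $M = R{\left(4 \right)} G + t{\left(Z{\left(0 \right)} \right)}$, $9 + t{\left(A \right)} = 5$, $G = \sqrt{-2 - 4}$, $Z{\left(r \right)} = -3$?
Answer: $0$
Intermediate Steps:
$G = i \sqrt{6}$ ($G = \sqrt{-6} = i \sqrt{6} \approx 2.4495 i$)
$R{\left(T \right)} = -4 + T$
$t{\left(A \right)} = -4$ ($t{\left(A \right)} = -9 + 5 = -4$)
$M = -4$ ($M = \left(-4 + 4\right) i \sqrt{6} - 4 = 0 i \sqrt{6} - 4 = 0 - 4 = -4$)
$-2968 - M = -2968 - -4 = -2968 + 4 = -2964$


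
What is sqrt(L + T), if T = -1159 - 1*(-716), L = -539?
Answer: I*sqrt(982) ≈ 31.337*I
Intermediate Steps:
T = -443 (T = -1159 + 716 = -443)
sqrt(L + T) = sqrt(-539 - 443) = sqrt(-982) = I*sqrt(982)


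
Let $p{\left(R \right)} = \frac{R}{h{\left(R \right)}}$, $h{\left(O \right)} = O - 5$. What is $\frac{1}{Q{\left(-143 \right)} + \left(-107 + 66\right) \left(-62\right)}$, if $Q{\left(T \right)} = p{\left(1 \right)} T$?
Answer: $\frac{4}{10311} \approx 0.00038793$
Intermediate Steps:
$h{\left(O \right)} = -5 + O$ ($h{\left(O \right)} = O - 5 = -5 + O$)
$p{\left(R \right)} = \frac{R}{-5 + R}$
$Q{\left(T \right)} = - \frac{T}{4}$ ($Q{\left(T \right)} = 1 \frac{1}{-5 + 1} T = 1 \frac{1}{-4} T = 1 \left(- \frac{1}{4}\right) T = - \frac{T}{4}$)
$\frac{1}{Q{\left(-143 \right)} + \left(-107 + 66\right) \left(-62\right)} = \frac{1}{\left(- \frac{1}{4}\right) \left(-143\right) + \left(-107 + 66\right) \left(-62\right)} = \frac{1}{\frac{143}{4} - -2542} = \frac{1}{\frac{143}{4} + 2542} = \frac{1}{\frac{10311}{4}} = \frac{4}{10311}$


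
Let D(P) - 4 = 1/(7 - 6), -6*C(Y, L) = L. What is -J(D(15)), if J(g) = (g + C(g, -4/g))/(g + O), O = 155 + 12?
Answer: -77/2580 ≈ -0.029845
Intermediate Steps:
C(Y, L) = -L/6
D(P) = 5 (D(P) = 4 + 1/(7 - 6) = 4 + 1/1 = 4 + 1 = 5)
O = 167
J(g) = (g + 2/(3*g))/(167 + g) (J(g) = (g - (-2)/(3*g))/(g + 167) = (g + 2/(3*g))/(167 + g))
-J(D(15)) = -(⅔ + 5²)/(5*(167 + 5)) = -(⅔ + 25)/(5*172) = -77/(5*172*3) = -1*77/2580 = -77/2580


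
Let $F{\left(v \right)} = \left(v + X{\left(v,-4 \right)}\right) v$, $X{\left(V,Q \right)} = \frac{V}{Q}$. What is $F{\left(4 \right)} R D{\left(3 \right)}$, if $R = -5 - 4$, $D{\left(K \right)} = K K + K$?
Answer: $-1296$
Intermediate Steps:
$D{\left(K \right)} = K + K^{2}$ ($D{\left(K \right)} = K^{2} + K = K + K^{2}$)
$R = -9$ ($R = -5 + \left(-4 + 0\right) = -5 - 4 = -9$)
$F{\left(v \right)} = \frac{3 v^{2}}{4}$ ($F{\left(v \right)} = \left(v + \frac{v}{-4}\right) v = \left(v + v \left(- \frac{1}{4}\right)\right) v = \left(v - \frac{v}{4}\right) v = \frac{3 v}{4} v = \frac{3 v^{2}}{4}$)
$F{\left(4 \right)} R D{\left(3 \right)} = \frac{3 \cdot 4^{2}}{4} \left(-9\right) 3 \left(1 + 3\right) = \frac{3}{4} \cdot 16 \left(-9\right) 3 \cdot 4 = 12 \left(-9\right) 12 = \left(-108\right) 12 = -1296$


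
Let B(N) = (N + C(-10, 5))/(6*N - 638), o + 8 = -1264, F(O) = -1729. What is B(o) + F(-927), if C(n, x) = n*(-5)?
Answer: -7148804/4135 ≈ -1728.9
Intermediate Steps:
C(n, x) = -5*n
o = -1272 (o = -8 - 1264 = -1272)
B(N) = (50 + N)/(-638 + 6*N) (B(N) = (N - 5*(-10))/(6*N - 638) = (N + 50)/(-638 + 6*N) = (50 + N)/(-638 + 6*N))
B(o) + F(-927) = (50 - 1272)/(2*(-319 + 3*(-1272))) - 1729 = (½)*(-1222)/(-319 - 3816) - 1729 = (½)*(-1222)/(-4135) - 1729 = (½)*(-1/4135)*(-1222) - 1729 = 611/4135 - 1729 = -7148804/4135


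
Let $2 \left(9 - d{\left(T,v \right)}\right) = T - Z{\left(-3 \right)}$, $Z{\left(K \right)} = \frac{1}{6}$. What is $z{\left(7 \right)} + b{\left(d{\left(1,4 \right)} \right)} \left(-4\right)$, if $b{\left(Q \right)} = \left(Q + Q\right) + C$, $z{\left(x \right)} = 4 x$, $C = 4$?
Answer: $- \frac{170}{3} \approx -56.667$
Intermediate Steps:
$Z{\left(K \right)} = \frac{1}{6}$
$d{\left(T,v \right)} = \frac{109}{12} - \frac{T}{2}$ ($d{\left(T,v \right)} = 9 - \frac{T - \frac{1}{6}}{2} = 9 - \frac{- \frac{1}{6} + T}{2} = 9 - \left(- \frac{1}{12} + \frac{T}{2}\right) = \frac{109}{12} - \frac{T}{2}$)
$b{\left(Q \right)} = 4 + 2 Q$ ($b{\left(Q \right)} = \left(Q + Q\right) + 4 = 2 Q + 4 = 4 + 2 Q$)
$z{\left(7 \right)} + b{\left(d{\left(1,4 \right)} \right)} \left(-4\right) = 4 \cdot 7 + \left(4 + 2 \left(\frac{109}{12} - \frac{1}{2}\right)\right) \left(-4\right) = 28 + \left(4 + 2 \left(\frac{109}{12} - \frac{1}{2}\right)\right) \left(-4\right) = 28 + \left(4 + 2 \cdot \frac{103}{12}\right) \left(-4\right) = 28 + \left(4 + \frac{103}{6}\right) \left(-4\right) = 28 + \frac{127}{6} \left(-4\right) = 28 - \frac{254}{3} = - \frac{170}{3}$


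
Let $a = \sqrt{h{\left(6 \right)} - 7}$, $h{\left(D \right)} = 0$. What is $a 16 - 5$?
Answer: $-5 + 16 i \sqrt{7} \approx -5.0 + 42.332 i$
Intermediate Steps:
$a = i \sqrt{7}$ ($a = \sqrt{0 - 7} = \sqrt{-7} = i \sqrt{7} \approx 2.6458 i$)
$a 16 - 5 = i \sqrt{7} \cdot 16 - 5 = 16 i \sqrt{7} - 5 = -5 + 16 i \sqrt{7}$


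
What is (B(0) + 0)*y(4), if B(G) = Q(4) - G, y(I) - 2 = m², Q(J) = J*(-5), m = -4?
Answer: -360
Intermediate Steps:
Q(J) = -5*J
y(I) = 18 (y(I) = 2 + (-4)² = 2 + 16 = 18)
B(G) = -20 - G (B(G) = -5*4 - G = -20 - G)
(B(0) + 0)*y(4) = ((-20 - 1*0) + 0)*18 = ((-20 + 0) + 0)*18 = (-20 + 0)*18 = -20*18 = -360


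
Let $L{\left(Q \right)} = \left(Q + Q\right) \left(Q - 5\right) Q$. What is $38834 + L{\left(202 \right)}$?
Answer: $16115610$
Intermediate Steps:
$L{\left(Q \right)} = 2 Q^{2} \left(-5 + Q\right)$ ($L{\left(Q \right)} = 2 Q \left(-5 + Q\right) Q = 2 Q^{2} \left(-5 + Q\right)$)
$38834 + L{\left(202 \right)} = 38834 + 2 \cdot 202^{2} \left(-5 + 202\right) = 38834 + 2 \cdot 40804 \cdot 197 = 38834 + 16076776 = 16115610$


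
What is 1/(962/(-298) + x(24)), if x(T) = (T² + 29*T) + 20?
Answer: 149/192027 ≈ 0.00077593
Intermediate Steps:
x(T) = 20 + T² + 29*T
1/(962/(-298) + x(24)) = 1/(962/(-298) + (20 + 24² + 29*24)) = 1/(962*(-1/298) + (20 + 576 + 696)) = 1/(-481/149 + 1292) = 1/(192027/149) = 149/192027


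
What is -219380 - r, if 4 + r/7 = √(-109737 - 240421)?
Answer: -219352 - 7*I*√350158 ≈ -2.1935e+5 - 4142.2*I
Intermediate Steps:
r = -28 + 7*I*√350158 (r = -28 + 7*√(-109737 - 240421) = -28 + 7*√(-350158) = -28 + 7*(I*√350158) = -28 + 7*I*√350158 ≈ -28.0 + 4142.2*I)
-219380 - r = -219380 - (-28 + 7*I*√350158) = -219380 + (28 - 7*I*√350158) = -219352 - 7*I*√350158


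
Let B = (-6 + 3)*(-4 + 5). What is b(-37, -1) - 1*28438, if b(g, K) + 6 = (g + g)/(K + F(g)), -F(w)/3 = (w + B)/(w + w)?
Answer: -2756330/97 ≈ -28416.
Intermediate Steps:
B = -3 (B = -3*1 = -3)
F(w) = -3*(-3 + w)/(2*w) (F(w) = -3*(w - 3)/(w + w) = -3*(-3 + w)/(2*w))
b(g, K) = -6 + 2*g/(K + 3*(3 - g)/(2*g)) (b(g, K) = -6 + (g + g)/(K + 3*(3 - g)/(2*g)) = -6 + (2*g)/(K + 3*(3 - g)/(2*g)) = -6 + 2*g/(K + 3*(3 - g)/(2*g)))
b(-37, -1) - 1*28438 = 2*(-27 + 9*(-37) - 2*(-37)*(-1*(-37) + 3*(-1)))/(9 - 3*(-37) + 2*(-1)*(-37)) - 1*28438 = 2*(-27 - 333 - 2*(-37)*(37 - 3))/(9 + 111 + 74) - 28438 = 2*(-27 - 333 - 2*(-37)*34)/194 - 28438 = 2*(1/194)*(-27 - 333 + 2516) - 28438 = 2*(1/194)*2156 - 28438 = 2156/97 - 28438 = -2756330/97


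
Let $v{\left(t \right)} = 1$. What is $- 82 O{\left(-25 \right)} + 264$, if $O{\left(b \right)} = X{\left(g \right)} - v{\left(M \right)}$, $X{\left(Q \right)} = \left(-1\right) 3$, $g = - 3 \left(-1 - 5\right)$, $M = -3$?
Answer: $592$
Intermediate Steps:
$g = 18$ ($g = \left(-3\right) \left(-6\right) = 18$)
$X{\left(Q \right)} = -3$
$O{\left(b \right)} = -4$ ($O{\left(b \right)} = -3 - 1 = -4$)
$- 82 O{\left(-25 \right)} + 264 = \left(-82\right) \left(-4\right) + 264 = 328 + 264 = 592$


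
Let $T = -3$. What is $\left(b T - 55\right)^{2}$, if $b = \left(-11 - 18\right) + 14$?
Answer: $100$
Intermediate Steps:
$b = -15$ ($b = -29 + 14 = -15$)
$\left(b T - 55\right)^{2} = \left(\left(-15\right) \left(-3\right) - 55\right)^{2} = \left(45 - 55\right)^{2} = \left(-10\right)^{2} = 100$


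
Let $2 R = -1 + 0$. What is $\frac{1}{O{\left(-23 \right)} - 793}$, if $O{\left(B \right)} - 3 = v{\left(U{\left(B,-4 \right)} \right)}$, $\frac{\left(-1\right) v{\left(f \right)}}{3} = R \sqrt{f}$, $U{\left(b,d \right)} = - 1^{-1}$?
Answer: $- \frac{3160}{2496409} - \frac{6 i}{2496409} \approx -0.0012658 - 2.4035 \cdot 10^{-6} i$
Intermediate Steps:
$R = - \frac{1}{2}$ ($R = \frac{-1 + 0}{2} = \frac{1}{2} \left(-1\right) = - \frac{1}{2} \approx -0.5$)
$U{\left(b,d \right)} = -1$ ($U{\left(b,d \right)} = \left(-1\right) 1 = -1$)
$v{\left(f \right)} = \frac{3 \sqrt{f}}{2}$ ($v{\left(f \right)} = - 3 \left(- \frac{\sqrt{f}}{2}\right) = \frac{3 \sqrt{f}}{2}$)
$O{\left(B \right)} = 3 + \frac{3 i}{2}$ ($O{\left(B \right)} = 3 + \frac{3 \sqrt{-1}}{2} = 3 + \frac{3 i}{2}$)
$\frac{1}{O{\left(-23 \right)} - 793} = \frac{1}{\left(3 + \frac{3 i}{2}\right) - 793} = \frac{1}{-790 + \frac{3 i}{2}} = \frac{4 \left(-790 - \frac{3 i}{2}\right)}{2496409}$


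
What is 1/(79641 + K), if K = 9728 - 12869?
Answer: 1/76500 ≈ 1.3072e-5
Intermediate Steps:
K = -3141
1/(79641 + K) = 1/(79641 - 3141) = 1/76500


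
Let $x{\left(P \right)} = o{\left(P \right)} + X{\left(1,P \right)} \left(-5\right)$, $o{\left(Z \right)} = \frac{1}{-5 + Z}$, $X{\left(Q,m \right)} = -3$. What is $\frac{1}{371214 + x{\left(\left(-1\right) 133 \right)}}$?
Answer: $\frac{138}{51229601} \approx 2.6938 \cdot 10^{-6}$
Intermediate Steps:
$x{\left(P \right)} = 15 + \frac{1}{-5 + P}$ ($x{\left(P \right)} = \frac{1}{-5 + P} - -15 = \frac{1}{-5 + P} + 15 = 15 + \frac{1}{-5 + P}$)
$\frac{1}{371214 + x{\left(\left(-1\right) 133 \right)}} = \frac{1}{371214 + \frac{-74 + 15 \left(\left(-1\right) 133\right)}{-5 - 133}} = \frac{1}{371214 + \frac{-74 + 15 \left(-133\right)}{-5 - 133}} = \frac{1}{371214 + \frac{-74 - 1995}{-138}} = \frac{1}{371214 - - \frac{2069}{138}} = \frac{1}{371214 + \frac{2069}{138}} = \frac{1}{\frac{51229601}{138}} = \frac{138}{51229601}$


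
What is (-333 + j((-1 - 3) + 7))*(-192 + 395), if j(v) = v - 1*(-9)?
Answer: -65163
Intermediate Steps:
j(v) = 9 + v (j(v) = v + 9 = 9 + v)
(-333 + j((-1 - 3) + 7))*(-192 + 395) = (-333 + (9 + ((-1 - 3) + 7)))*(-192 + 395) = (-333 + (9 + (-4 + 7)))*203 = (-333 + (9 + 3))*203 = (-333 + 12)*203 = -321*203 = -65163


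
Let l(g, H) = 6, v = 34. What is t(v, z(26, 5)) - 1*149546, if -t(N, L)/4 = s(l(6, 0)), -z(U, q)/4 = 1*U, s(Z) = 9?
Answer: -149582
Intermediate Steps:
z(U, q) = -4*U
t(N, L) = -36 (t(N, L) = -4*9 = -36)
t(v, z(26, 5)) - 1*149546 = -36 - 1*149546 = -36 - 149546 = -149582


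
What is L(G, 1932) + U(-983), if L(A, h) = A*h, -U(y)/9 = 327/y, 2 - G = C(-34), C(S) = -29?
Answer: 58876779/983 ≈ 59895.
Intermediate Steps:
G = 31 (G = 2 - 1*(-29) = 2 + 29 = 31)
U(y) = -2943/y
L(G, 1932) + U(-983) = 31*1932 - 2943/(-983) = 59892 - 2943*(-1/983) = 59892 + 2943/983 = 58876779/983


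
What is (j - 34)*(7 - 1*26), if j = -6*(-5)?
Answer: 76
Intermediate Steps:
j = 30
(j - 34)*(7 - 1*26) = (30 - 34)*(7 - 1*26) = -4*(7 - 26) = -4*(-19) = 76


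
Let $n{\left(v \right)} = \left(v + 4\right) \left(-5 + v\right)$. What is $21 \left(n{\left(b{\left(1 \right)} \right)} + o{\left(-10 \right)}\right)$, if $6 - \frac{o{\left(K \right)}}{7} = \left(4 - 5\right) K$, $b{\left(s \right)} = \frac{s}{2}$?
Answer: $- \frac{4053}{4} \approx -1013.3$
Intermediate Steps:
$b{\left(s \right)} = \frac{s}{2}$ ($b{\left(s \right)} = s \frac{1}{2} = \frac{s}{2}$)
$n{\left(v \right)} = \left(-5 + v\right) \left(4 + v\right)$ ($n{\left(v \right)} = \left(4 + v\right) \left(-5 + v\right) = \left(-5 + v\right) \left(4 + v\right)$)
$o{\left(K \right)} = 42 + 7 K$ ($o{\left(K \right)} = 42 - 7 \left(4 - 5\right) K = 42 - 7 \left(- K\right) = 42 + 7 K$)
$21 \left(n{\left(b{\left(1 \right)} \right)} + o{\left(-10 \right)}\right) = 21 \left(\left(-20 + \left(\frac{1}{2} \cdot 1\right)^{2} - \frac{1}{2} \cdot 1\right) + \left(42 + 7 \left(-10\right)\right)\right) = 21 \left(\left(-20 + \left(\frac{1}{2}\right)^{2} - \frac{1}{2}\right) + \left(42 - 70\right)\right) = 21 \left(\left(-20 + \frac{1}{4} - \frac{1}{2}\right) - 28\right) = 21 \left(- \frac{81}{4} - 28\right) = 21 \left(- \frac{193}{4}\right) = - \frac{4053}{4}$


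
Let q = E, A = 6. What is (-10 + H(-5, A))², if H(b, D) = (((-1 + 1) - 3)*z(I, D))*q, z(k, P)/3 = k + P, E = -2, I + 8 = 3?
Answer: 64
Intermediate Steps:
I = -5 (I = -8 + 3 = -5)
z(k, P) = 3*P + 3*k (z(k, P) = 3*(k + P) = 3*(P + k) = 3*P + 3*k)
q = -2
H(b, D) = -90 + 18*D (H(b, D) = (((-1 + 1) - 3)*(3*D + 3*(-5)))*(-2) = ((0 - 3)*(3*D - 15))*(-2) = -3*(-15 + 3*D)*(-2) = (45 - 9*D)*(-2) = -90 + 18*D)
(-10 + H(-5, A))² = (-10 + (-90 + 18*6))² = (-10 + (-90 + 108))² = (-10 + 18)² = 8² = 64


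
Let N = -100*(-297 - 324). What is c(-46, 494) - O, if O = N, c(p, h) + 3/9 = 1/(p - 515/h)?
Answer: -4329450421/69717 ≈ -62100.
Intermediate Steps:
c(p, h) = -⅓ + 1/(p - 515/h)
N = 62100 (N = -100*(-621) = 62100)
O = 62100
c(-46, 494) - O = (515 + 3*494 - 1*494*(-46))/(3*(-515 + 494*(-46))) - 1*62100 = (515 + 1482 + 22724)/(3*(-515 - 22724)) - 62100 = (⅓)*24721/(-23239) - 62100 = (⅓)*(-1/23239)*24721 - 62100 = -24721/69717 - 62100 = -4329450421/69717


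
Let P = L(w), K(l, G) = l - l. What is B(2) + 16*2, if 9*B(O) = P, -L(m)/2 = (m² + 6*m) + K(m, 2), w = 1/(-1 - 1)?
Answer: 587/18 ≈ 32.611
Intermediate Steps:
K(l, G) = 0
w = -½ (w = 1/(-2) = -½ ≈ -0.50000)
L(m) = -12*m - 2*m² (L(m) = -2*((m² + 6*m) + 0) = -2*(m² + 6*m) = -12*m - 2*m²)
P = 11/2 (P = 2*(-½)*(-6 - 1*(-½)) = 2*(-½)*(-6 + ½) = 2*(-½)*(-11/2) = 11/2 ≈ 5.5000)
B(O) = 11/18 (B(O) = (⅑)*(11/2) = 11/18)
B(2) + 16*2 = 11/18 + 16*2 = 11/18 + 32 = 587/18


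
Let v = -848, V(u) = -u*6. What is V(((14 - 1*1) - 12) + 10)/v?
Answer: 33/424 ≈ 0.077830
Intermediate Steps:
V(u) = -6*u
V(((14 - 1*1) - 12) + 10)/v = -6*(((14 - 1*1) - 12) + 10)/(-848) = -6*(((14 - 1) - 12) + 10)*(-1/848) = -6*((13 - 12) + 10)*(-1/848) = -6*(1 + 10)*(-1/848) = -6*11*(-1/848) = -66*(-1/848) = 33/424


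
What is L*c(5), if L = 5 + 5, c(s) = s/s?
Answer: 10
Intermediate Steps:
c(s) = 1
L = 10
L*c(5) = 10*1 = 10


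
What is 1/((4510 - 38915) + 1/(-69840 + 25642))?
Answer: -44198/1520632191 ≈ -2.9066e-5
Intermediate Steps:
1/((4510 - 38915) + 1/(-69840 + 25642)) = 1/(-34405 + 1/(-44198)) = 1/(-34405 - 1/44198) = 1/(-1520632191/44198) = -44198/1520632191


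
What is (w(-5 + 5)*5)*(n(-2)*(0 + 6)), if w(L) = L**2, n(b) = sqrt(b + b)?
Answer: 0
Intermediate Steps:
n(b) = sqrt(2)*sqrt(b) (n(b) = sqrt(2*b) = sqrt(2)*sqrt(b))
(w(-5 + 5)*5)*(n(-2)*(0 + 6)) = ((-5 + 5)**2*5)*((sqrt(2)*sqrt(-2))*(0 + 6)) = (0**2*5)*((sqrt(2)*(I*sqrt(2)))*6) = (0*5)*((2*I)*6) = 0*(12*I) = 0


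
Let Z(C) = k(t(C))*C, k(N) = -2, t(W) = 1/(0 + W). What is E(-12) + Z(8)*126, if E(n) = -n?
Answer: -2004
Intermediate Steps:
t(W) = 1/W
Z(C) = -2*C
E(-12) + Z(8)*126 = -1*(-12) - 2*8*126 = 12 - 16*126 = 12 - 2016 = -2004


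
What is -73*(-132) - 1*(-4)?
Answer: 9640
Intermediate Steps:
-73*(-132) - 1*(-4) = 9636 + 4 = 9640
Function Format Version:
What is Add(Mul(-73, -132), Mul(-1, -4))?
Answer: 9640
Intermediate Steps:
Add(Mul(-73, -132), Mul(-1, -4)) = Add(9636, 4) = 9640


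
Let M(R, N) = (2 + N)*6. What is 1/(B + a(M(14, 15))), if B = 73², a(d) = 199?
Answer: 1/5528 ≈ 0.00018090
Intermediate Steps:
M(R, N) = 12 + 6*N
B = 5329
1/(B + a(M(14, 15))) = 1/(5329 + 199) = 1/5528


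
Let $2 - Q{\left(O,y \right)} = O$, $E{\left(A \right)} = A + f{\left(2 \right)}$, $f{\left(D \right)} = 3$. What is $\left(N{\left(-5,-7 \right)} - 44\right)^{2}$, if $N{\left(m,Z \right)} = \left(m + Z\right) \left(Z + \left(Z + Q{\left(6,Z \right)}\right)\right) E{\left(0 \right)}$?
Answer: $364816$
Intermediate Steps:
$E{\left(A \right)} = 3 + A$ ($E{\left(A \right)} = A + 3 = 3 + A$)
$Q{\left(O,y \right)} = 2 - O$
$N{\left(m,Z \right)} = 3 \left(-4 + 2 Z\right) \left(Z + m\right)$ ($N{\left(m,Z \right)} = \left(m + Z\right) \left(Z + \left(Z + \left(2 - 6\right)\right)\right) \left(3 + 0\right) = \left(Z + m\right) \left(Z + \left(Z + \left(2 - 6\right)\right)\right) 3 = \left(Z + m\right) \left(Z + \left(Z - 4\right)\right) 3 = \left(Z + m\right) \left(Z + \left(-4 + Z\right)\right) 3 = \left(Z + m\right) \left(-4 + 2 Z\right) 3 = \left(-4 + 2 Z\right) \left(Z + m\right) 3 = 3 \left(-4 + 2 Z\right) \left(Z + m\right)$)
$\left(N{\left(-5,-7 \right)} - 44\right)^{2} = \left(\left(\left(-12\right) \left(-7\right) - -60 + 6 \left(-7\right)^{2} + 6 \left(-7\right) \left(-5\right)\right) - 44\right)^{2} = \left(\left(84 + 60 + 6 \cdot 49 + 210\right) - 44\right)^{2} = \left(\left(84 + 60 + 294 + 210\right) - 44\right)^{2} = \left(648 - 44\right)^{2} = 604^{2} = 364816$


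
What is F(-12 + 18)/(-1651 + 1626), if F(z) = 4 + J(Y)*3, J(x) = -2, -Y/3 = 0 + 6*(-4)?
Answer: 2/25 ≈ 0.080000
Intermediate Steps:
Y = 72 (Y = -3*(0 + 6*(-4)) = -3*(0 - 24) = -3*(-24) = 72)
F(z) = -2 (F(z) = 4 - 2*3 = 4 - 6 = -2)
F(-12 + 18)/(-1651 + 1626) = -2/(-1651 + 1626) = -2/(-25) = -2*(-1/25) = 2/25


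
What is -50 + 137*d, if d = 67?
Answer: 9129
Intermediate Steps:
-50 + 137*d = -50 + 137*67 = -50 + 9179 = 9129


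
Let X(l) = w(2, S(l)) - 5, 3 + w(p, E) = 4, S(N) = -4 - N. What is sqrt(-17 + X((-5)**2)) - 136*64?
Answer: -8704 + I*sqrt(21) ≈ -8704.0 + 4.5826*I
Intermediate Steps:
w(p, E) = 1 (w(p, E) = -3 + 4 = 1)
X(l) = -4 (X(l) = 1 - 5 = -4)
sqrt(-17 + X((-5)**2)) - 136*64 = sqrt(-17 - 4) - 136*64 = sqrt(-21) - 8704 = I*sqrt(21) - 8704 = -8704 + I*sqrt(21)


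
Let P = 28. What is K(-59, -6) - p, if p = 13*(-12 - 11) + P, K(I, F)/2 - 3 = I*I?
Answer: 7239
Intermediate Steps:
K(I, F) = 6 + 2*I² (K(I, F) = 6 + 2*(I*I) = 6 + 2*I²)
p = -271 (p = 13*(-12 - 11) + 28 = 13*(-23) + 28 = -299 + 28 = -271)
K(-59, -6) - p = (6 + 2*(-59)²) - 1*(-271) = (6 + 2*3481) + 271 = (6 + 6962) + 271 = 6968 + 271 = 7239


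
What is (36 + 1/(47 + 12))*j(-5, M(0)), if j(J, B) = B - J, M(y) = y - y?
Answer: 10625/59 ≈ 180.08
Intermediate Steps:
M(y) = 0
(36 + 1/(47 + 12))*j(-5, M(0)) = (36 + 1/(47 + 12))*(0 - 1*(-5)) = (36 + 1/59)*(0 + 5) = (36 + 1/59)*5 = (2125/59)*5 = 10625/59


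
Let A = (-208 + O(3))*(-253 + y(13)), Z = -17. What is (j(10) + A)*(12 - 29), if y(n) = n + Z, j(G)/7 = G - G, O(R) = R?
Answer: -895645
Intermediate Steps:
j(G) = 0 (j(G) = 7*(G - G) = 7*0 = 0)
y(n) = -17 + n (y(n) = n - 17 = -17 + n)
A = 52685 (A = (-208 + 3)*(-253 + (-17 + 13)) = -205*(-253 - 4) = -205*(-257) = 52685)
(j(10) + A)*(12 - 29) = (0 + 52685)*(12 - 29) = 52685*(-17) = -895645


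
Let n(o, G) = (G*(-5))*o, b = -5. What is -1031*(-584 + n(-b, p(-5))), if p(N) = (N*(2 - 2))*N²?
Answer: 602104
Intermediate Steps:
p(N) = 0 (p(N) = (N*0)*N² = 0*N² = 0)
n(o, G) = -5*G*o (n(o, G) = (-5*G)*o = -5*G*o)
-1031*(-584 + n(-b, p(-5))) = -1031*(-584 - 5*0*(-1*(-5))) = -1031*(-584 - 5*0*5) = -1031*(-584 + 0) = -1031*(-584) = 602104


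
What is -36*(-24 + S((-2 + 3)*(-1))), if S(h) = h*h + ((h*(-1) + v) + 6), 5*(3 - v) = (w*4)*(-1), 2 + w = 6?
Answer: 1764/5 ≈ 352.80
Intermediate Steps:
w = 4 (w = -2 + 6 = 4)
v = 31/5 (v = 3 - 4*4*(-1)/5 = 3 - 16*(-1)/5 = 3 - ⅕*(-16) = 3 + 16/5 = 31/5 ≈ 6.2000)
S(h) = 61/5 + h² - h (S(h) = h*h + ((h*(-1) + 31/5) + 6) = h² + ((-h + 31/5) + 6) = h² + ((31/5 - h) + 6) = h² + (61/5 - h) = 61/5 + h² - h)
-36*(-24 + S((-2 + 3)*(-1))) = -36*(-24 + (61/5 + ((-2 + 3)*(-1))² - (-2 + 3)*(-1))) = -36*(-24 + (61/5 + (1*(-1))² - (-1))) = -36*(-24 + (61/5 + (-1)² - 1*(-1))) = -36*(-24 + (61/5 + 1 + 1)) = -36*(-24 + 71/5) = -36*(-49/5) = 1764/5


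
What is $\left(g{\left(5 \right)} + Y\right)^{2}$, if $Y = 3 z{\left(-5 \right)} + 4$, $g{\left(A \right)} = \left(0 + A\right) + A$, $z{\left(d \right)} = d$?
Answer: $1$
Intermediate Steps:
$g{\left(A \right)} = 2 A$ ($g{\left(A \right)} = A + A = 2 A$)
$Y = -11$ ($Y = 3 \left(-5\right) + 4 = -15 + 4 = -11$)
$\left(g{\left(5 \right)} + Y\right)^{2} = \left(2 \cdot 5 - 11\right)^{2} = \left(10 - 11\right)^{2} = \left(-1\right)^{2} = 1$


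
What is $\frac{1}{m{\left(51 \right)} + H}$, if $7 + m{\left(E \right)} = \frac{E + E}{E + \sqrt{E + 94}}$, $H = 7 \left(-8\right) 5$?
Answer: $- \frac{69967}{19932272} + \frac{51 \sqrt{145}}{99661360} \approx -0.0035041$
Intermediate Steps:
$H = -280$ ($H = \left(-56\right) 5 = -280$)
$m{\left(E \right)} = -7 + \frac{2 E}{E + \sqrt{94 + E}}$ ($m{\left(E \right)} = -7 + \frac{E + E}{E + \sqrt{E + 94}} = -7 + \frac{2 E}{E + \sqrt{94 + E}}$)
$\frac{1}{m{\left(51 \right)} + H} = \frac{1}{\frac{- 7 \sqrt{94 + 51} - 255}{51 + \sqrt{94 + 51}} - 280} = \frac{1}{\frac{- 7 \sqrt{145} - 255}{51 + \sqrt{145}} - 280} = \frac{1}{\frac{-255 - 7 \sqrt{145}}{51 + \sqrt{145}} - 280} = \frac{1}{-280 + \frac{-255 - 7 \sqrt{145}}{51 + \sqrt{145}}}$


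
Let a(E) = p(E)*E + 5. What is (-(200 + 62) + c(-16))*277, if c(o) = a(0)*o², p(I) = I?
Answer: 281986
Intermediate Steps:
a(E) = 5 + E² (a(E) = E*E + 5 = E² + 5 = 5 + E²)
c(o) = 5*o² (c(o) = (5 + 0²)*o² = (5 + 0)*o² = 5*o²)
(-(200 + 62) + c(-16))*277 = (-(200 + 62) + 5*(-16)²)*277 = (-1*262 + 5*256)*277 = (-262 + 1280)*277 = 1018*277 = 281986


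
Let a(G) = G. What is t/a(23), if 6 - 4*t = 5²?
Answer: -19/92 ≈ -0.20652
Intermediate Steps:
t = -19/4 (t = 3/2 - ¼*5² = 3/2 - ¼*25 = 3/2 - 25/4 = -19/4 ≈ -4.7500)
t/a(23) = -19/4/23 = -19/4*1/23 = -19/92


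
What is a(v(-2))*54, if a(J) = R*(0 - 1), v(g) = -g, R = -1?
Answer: 54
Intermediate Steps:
a(J) = 1 (a(J) = -(0 - 1) = -1*(-1) = 1)
a(v(-2))*54 = 1*54 = 54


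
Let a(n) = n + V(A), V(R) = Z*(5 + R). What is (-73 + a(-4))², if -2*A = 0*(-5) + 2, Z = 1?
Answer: 5329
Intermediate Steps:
A = -1 (A = -(0*(-5) + 2)/2 = -(0 + 2)/2 = -½*2 = -1)
V(R) = 5 + R (V(R) = 1*(5 + R) = 5 + R)
a(n) = 4 + n (a(n) = n + (5 - 1) = n + 4 = 4 + n)
(-73 + a(-4))² = (-73 + (4 - 4))² = (-73 + 0)² = (-73)² = 5329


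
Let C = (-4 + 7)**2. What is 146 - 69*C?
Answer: -475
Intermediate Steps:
C = 9 (C = 3**2 = 9)
146 - 69*C = 146 - 69*9 = 146 - 621 = -475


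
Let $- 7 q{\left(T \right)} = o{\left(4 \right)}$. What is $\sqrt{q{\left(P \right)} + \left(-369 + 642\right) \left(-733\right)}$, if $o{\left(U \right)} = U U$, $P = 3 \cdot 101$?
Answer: $\frac{i \sqrt{9805453}}{7} \approx 447.34 i$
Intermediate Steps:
$P = 303$
$o{\left(U \right)} = U^{2}$
$q{\left(T \right)} = - \frac{16}{7}$ ($q{\left(T \right)} = - \frac{4^{2}}{7} = \left(- \frac{1}{7}\right) 16 = - \frac{16}{7}$)
$\sqrt{q{\left(P \right)} + \left(-369 + 642\right) \left(-733\right)} = \sqrt{- \frac{16}{7} + \left(-369 + 642\right) \left(-733\right)} = \sqrt{- \frac{16}{7} + 273 \left(-733\right)} = \sqrt{- \frac{16}{7} - 200109} = \sqrt{- \frac{1400779}{7}} = \frac{i \sqrt{9805453}}{7}$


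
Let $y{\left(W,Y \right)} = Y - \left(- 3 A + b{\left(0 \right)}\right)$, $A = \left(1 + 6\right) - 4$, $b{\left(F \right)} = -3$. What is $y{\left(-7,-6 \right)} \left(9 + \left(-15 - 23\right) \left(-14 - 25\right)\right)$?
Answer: $8946$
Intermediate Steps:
$A = 3$ ($A = 7 - 4 = 3$)
$y{\left(W,Y \right)} = 12 + Y$ ($y{\left(W,Y \right)} = Y - \left(\left(-3\right) 3 - 3\right) = Y - \left(-9 - 3\right) = Y - -12 = Y + 12 = 12 + Y$)
$y{\left(-7,-6 \right)} \left(9 + \left(-15 - 23\right) \left(-14 - 25\right)\right) = \left(12 - 6\right) \left(9 + \left(-15 - 23\right) \left(-14 - 25\right)\right) = 6 \left(9 - -1482\right) = 6 \left(9 + 1482\right) = 6 \cdot 1491 = 8946$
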